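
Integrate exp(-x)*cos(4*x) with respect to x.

Let I denote the integral. Integrate by parts with u = cos(4*x), dv = exp(-x) dx, so v = -exp(-x): I = -exp(-x)*cos(4*x) − 4·∫ exp(-x)*sin(4*x) dx.
Apply parts again with u = sin(4*x), dv = exp(-x) dx: ∫ exp(-x)*sin(4*x) dx = -exp(-x)*sin(4*x) + 4·I. Substituting back brings back I: I = 4*exp(-x)*sin(4*x) - exp(-x)*cos(4*x) − 16·I.
Solving for I: (1 + 16)·I equals the remaining terms, so I = (1/17)·(4*exp(-x)*sin(4*x) - exp(-x)*cos(4*x)).

4*exp(-x)*sin(4*x)/17 - exp(-x)*cos(4*x)/17 + C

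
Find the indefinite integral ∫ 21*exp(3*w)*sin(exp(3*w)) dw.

Let u = exp(3*w), so du = (3*exp(3*w)) dw.
Rewriting, the integral becomes 7·∫ sin(u) du = 7·-cos(u).
Substituting back, u = exp(3*w).

-7*cos(exp(3*w)) + C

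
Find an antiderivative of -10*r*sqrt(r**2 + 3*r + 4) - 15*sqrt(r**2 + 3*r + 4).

Let u = r**2 + 3*r + 4, so du = (2*r + 3) dr.
Rewriting, the integral becomes -5·∫ √u du = -5·(2/3)u^(3/2).
Substituting back, u = r**2 + 3*r + 4.

-10*(r**2 + 3*r + 4)**(3/2)/3 + C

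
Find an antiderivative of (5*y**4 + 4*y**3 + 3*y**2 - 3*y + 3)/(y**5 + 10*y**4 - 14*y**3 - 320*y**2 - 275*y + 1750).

Factor the denominator: (y - 5)*(y - 2)*(y + 5)**2*(y + 7).
Partial-fraction decomposition: 2701/(108*(y + 7)) - 102617/(4900*(y + 5)) + 1359/(70*(y + 5)**2) - 121/(1323*(y - 2)) + 461/(450*(y - 5)).
Integrate each term; A/(y−a) gives A·log|y−a|; A/(y−a)² gives −A/(y−a).

461*log(y - 5)/450 - 121*log(y - 2)/1323 - 102617*log(y + 5)/4900 + 2701*log(y + 7)/108 - 1359/(70*y + 350) + C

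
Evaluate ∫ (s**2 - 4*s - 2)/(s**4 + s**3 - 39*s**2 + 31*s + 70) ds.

log(s - 5)/72 + 2*log(s - 2)/27 + log(s + 1)/36 - 25*log(s + 7)/216 + C

Factor the denominator: (s - 5)*(s - 2)*(s + 1)*(s + 7).
Partial-fraction decomposition: -25/(216*(s + 7)) + 1/(36*(s + 1)) + 2/(27*(s - 2)) + 1/(72*(s - 5)).
Integrate each term: A/(s−a) contributes A·log|s−a|.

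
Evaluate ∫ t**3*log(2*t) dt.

Use integration by parts with u = log(2*t), dv = t**3 dt.
Then du = 1/t dt and v = t**4/4.

t**4*(log(t) + log(2))/4 - t**4/16 + C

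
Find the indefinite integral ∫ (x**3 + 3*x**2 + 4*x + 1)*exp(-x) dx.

Use integration by parts with u = x**3 + 3*x**2 + 4*x + 1, dv = exp(-x) dx, so v = -exp(-x).
Apply parts 3 times (tabular method): alternate signs, differentiate u down to 0, integrate dv up.

(-x**3 - 6*x**2 - 16*x - 17)*exp(-x) + C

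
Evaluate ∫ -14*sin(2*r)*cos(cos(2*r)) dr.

7*sin(cos(2*r)) + C

Let u = cos(2*r), so du = (-2*sin(2*r)) dr.
Rewriting, the integral becomes 7·∫ cos(u) du = 7·sin(u).
Substituting back, u = cos(2*r).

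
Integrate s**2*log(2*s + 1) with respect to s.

s**3*log(2*s + 1)/3 - s**3/9 + s**2/12 - s/12 + log(2*s + 1)/24 + C

Use integration by parts with u = log(2*s + 1), dv = s**2 ds.
Then du = 2/(2*s + 1) ds and v = s**3/3.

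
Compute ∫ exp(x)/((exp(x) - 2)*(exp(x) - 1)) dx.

log(exp(x) - 2) - log(exp(x) - 1) + C

Let u = e^x, du = e^x dx.
The integral becomes ∫ du/((u-1)(u-2)); decompose into partial fractions.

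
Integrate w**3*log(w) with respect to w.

w**4*log(w)/4 - w**4/16 + C

Use integration by parts with u = log(w), dv = w**3 dw.
Then du = 1/w dw and v = w**4/4.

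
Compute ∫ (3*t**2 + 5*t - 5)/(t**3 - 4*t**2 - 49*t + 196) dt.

59*log(t - 7)/14 - 21*log(t - 4)/11 + 107*log(t + 7)/154 + C

Factor the denominator: (t - 7)*(t - 4)*(t + 7).
Partial-fraction decomposition: 107/(154*(t + 7)) - 21/(11*(t - 4)) + 59/(14*(t - 7)).
Integrate each term: A/(t−a) contributes A·log|t−a|.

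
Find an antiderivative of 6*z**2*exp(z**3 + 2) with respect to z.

2*exp(z**3 + 2) + C

Let u = z**3 + 2, so du = (3*z**2) dz.
Rewriting, the integral becomes 2·∫ e^u du = 2·e^u.
Substituting back, u = z**3 + 2.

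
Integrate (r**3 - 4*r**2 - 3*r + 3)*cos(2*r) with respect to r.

r**3*sin(2*r)/2 - 2*r**2*sin(2*r) + 3*r**2*cos(2*r)/4 - 9*r*sin(2*r)/4 - 2*r*cos(2*r) + 5*sin(2*r)/2 - 9*cos(2*r)/8 + C

Use integration by parts with u = r**3 - 4*r**2 - 3*r + 3, dv = cos(2*r) dr, so v = sin(2*r)/2.
Apply parts 3 times (tabular method): alternate signs, differentiate u down to 0, integrate dv up.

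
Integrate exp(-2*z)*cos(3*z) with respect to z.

3*exp(-2*z)*sin(3*z)/13 - 2*exp(-2*z)*cos(3*z)/13 + C

Let I denote the integral. Integrate by parts with u = cos(3*z), dv = exp(-2*z) dz, so v = -exp(-2*z)/2: I = -exp(-2*z)*cos(3*z)/2 − (3/2)·∫ exp(-2*z)*sin(3*z) dz.
Apply parts again with u = sin(3*z), dv = exp(-2*z) dz: ∫ exp(-2*z)*sin(3*z) dz = -exp(-2*z)*sin(3*z)/2 + (3/2)·I. Substituting back brings back I: I = 3*exp(-2*z)*sin(3*z)/4 - exp(-2*z)*cos(3*z)/2 − (9/4)·I.
Solving for I: (1 + 9/4)·I equals the remaining terms, so I = (4/13)·(3*exp(-2*z)*sin(3*z)/4 - exp(-2*z)*cos(3*z)/2).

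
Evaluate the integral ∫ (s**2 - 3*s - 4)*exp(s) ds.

Use integration by parts with u = s**2 - 3*s - 4, dv = exp(s) ds, so v = exp(s).
Apply parts 2 times (tabular method): alternate signs, differentiate u down to 0, integrate dv up.

(s**2 - 5*s + 1)*exp(s) + C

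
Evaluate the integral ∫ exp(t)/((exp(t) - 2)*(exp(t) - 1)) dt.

log(exp(t) - 2) - log(exp(t) - 1) + C

Let u = e^t, du = e^t dt.
The integral becomes ∫ du/((u-1)(u-2)); decompose into partial fractions.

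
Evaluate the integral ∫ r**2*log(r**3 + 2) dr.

r**3*log(r**3 + 2)/3 - r**3/3 + 2*log(r**3 + 2)/3 + C

Let u = r**3 + 2, so du = (3*r**2) dr.
The integral becomes (1/3)·∫ log(u) du; integrate by parts with u′=log(u), dv′=du.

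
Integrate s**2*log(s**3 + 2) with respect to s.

s**3*log(s**3 + 2)/3 - s**3/3 + 2*log(s**3 + 2)/3 + C

Let u = s**3 + 2, so du = (3*s**2) ds.
The integral becomes (1/3)·∫ log(u) du; integrate by parts with u′=log(u), dv′=du.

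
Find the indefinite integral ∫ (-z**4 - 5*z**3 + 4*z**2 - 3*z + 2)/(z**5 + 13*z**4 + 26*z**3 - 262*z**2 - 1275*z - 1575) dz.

Factor the denominator: (z - 5)*(z + 3)**2*(z + 5)*(z + 7).
Partial-fraction decomposition: -467/(384*(z + 7)) - 117/(80*(z + 5)) + 937/(512*(z + 3)) - 101/(64*(z + 3)**2) - 1163/(7680*(z - 5)).
Integrate each term; A/(z−a) gives A·log|z−a|; A/(z−a)² gives −A/(z−a).

-1163*log(z - 5)/7680 + 937*log(z + 3)/512 - 117*log(z + 5)/80 - 467*log(z + 7)/384 + 101/(64*z + 192) + C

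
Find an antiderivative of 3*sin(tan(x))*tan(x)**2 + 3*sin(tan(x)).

Let u = tan(x), so du = (tan(x)**2 + 1) dx.
Rewriting, the integral becomes 3·∫ sin(u) du = 3·-cos(u).
Substituting back, u = tan(x).

-3*cos(tan(x)) + C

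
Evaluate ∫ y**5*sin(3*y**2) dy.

-y**4*cos(3*y**2)/6 + y**2*sin(3*y**2)/9 + cos(3*y**2)/27 + C

Let u = y², du = 2y dy; rewrite as (1/2)∫ u^2·sin(3u) du.
Now integrate by parts 2 times.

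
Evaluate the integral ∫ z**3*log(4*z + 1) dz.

z**4*log(4*z + 1)/4 - z**4/16 + z**3/48 - z**2/128 + z/256 - log(4*z + 1)/1024 + C

Use integration by parts with u = log(4*z + 1), dv = z**3 dz.
Then du = 4/(4*z + 1) dz and v = z**4/4.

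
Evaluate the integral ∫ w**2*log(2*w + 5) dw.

Use integration by parts with u = log(2*w + 5), dv = w**2 dw.
Then du = 2/(2*w + 5) dw and v = w**3/3.

w**3*log(2*w + 5)/3 - w**3/9 + 5*w**2/12 - 25*w/12 + 125*log(2*w + 5)/24 + C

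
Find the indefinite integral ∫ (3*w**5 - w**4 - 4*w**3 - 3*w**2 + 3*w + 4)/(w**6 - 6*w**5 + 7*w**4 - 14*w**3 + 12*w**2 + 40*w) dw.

Factor the denominator: w*(w - 5)*(w - 2)*(w + 1)*(w**2 + 4).
Partial-fraction decomposition: 67*(w + 34)/(1160*(w**2 + 4)) + 1/(45*(w + 1)) - 23/(72*(w - 2)) + 4097/(1305*(w - 5)) + 1/(10*w).
Integrate each term; A/(w−a) gives A·log|w−a|; the (Bw+D)/(w²+p²) term gives a log and an atan.

log(w)/10 + 4097*log(w - 5)/1305 - 23*log(w - 2)/72 + log(w + 1)/45 + 67*log(w**2 + 4)/2320 + 1139*atan(w/2)/1160 + C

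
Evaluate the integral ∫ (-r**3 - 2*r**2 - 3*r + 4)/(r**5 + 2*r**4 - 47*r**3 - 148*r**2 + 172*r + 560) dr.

-229*log(r - 7)/2970 + 3*log(r - 2)/140 + 5*log(r + 2)/108 - 4*log(r + 4)/11 + 47*log(r + 5)/126 + C

Factor the denominator: (r - 7)*(r - 2)*(r + 2)*(r + 4)*(r + 5).
Partial-fraction decomposition: 47/(126*(r + 5)) - 4/(11*(r + 4)) + 5/(108*(r + 2)) + 3/(140*(r - 2)) - 229/(2970*(r - 7)).
Integrate each term: A/(r−a) contributes A·log|r−a|.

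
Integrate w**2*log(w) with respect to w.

Use integration by parts with u = log(w), dv = w**2 dw.
Then du = 1/w dw and v = w**3/3.

w**3*log(w)/3 - w**3/9 + C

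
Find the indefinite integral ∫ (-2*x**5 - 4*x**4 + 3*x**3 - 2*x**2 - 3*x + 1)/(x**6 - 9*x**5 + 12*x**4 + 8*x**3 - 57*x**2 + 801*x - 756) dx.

-42307*log(x - 7)/10440 + 2923*log(x - 4)/1575 - 7*log(x - 1)/720 - 73*log(x + 3)/5040 + 5761*log(x**2 + 9)/52200 - 9487*atan(x/3)/26100 + C

Factor the denominator: (x - 7)*(x - 4)*(x - 1)*(x + 3)*(x**2 + 9).
Partial-fraction decomposition: (5761*x - 28461)/(26100*(x**2 + 9)) - 73/(5040*(x + 3)) - 7/(720*(x - 1)) + 2923/(1575*(x - 4)) - 42307/(10440*(x - 7)).
Integrate each term; A/(x−a) gives A·log|x−a|; the (Bx+D)/(x²+p²) term gives a log and an atan.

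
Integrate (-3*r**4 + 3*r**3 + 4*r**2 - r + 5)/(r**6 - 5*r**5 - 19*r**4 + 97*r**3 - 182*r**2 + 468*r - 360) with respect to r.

Factor the denominator: (r - 6)*(r - 3)*(r - 1)*(r + 5)*(r**2 + 4).
Partial-fraction decomposition: (7849*r - 8186)/(75400*(r**2 + 4)) + 535/(3828*(r + 5)) + 2/(75*(r - 1)) + 31/(156*(r - 3)) - 3097/(6600*(r - 6)).
Integrate each term; A/(r−a) gives A·log|r−a|; the (Br+D)/(r²+p²) term gives a log and an atan.

-3097*log(r - 6)/6600 + 31*log(r - 3)/156 + 2*log(r - 1)/75 + 535*log(r + 5)/3828 + 7849*log(r**2 + 4)/150800 - 4093*atan(r/2)/75400 + C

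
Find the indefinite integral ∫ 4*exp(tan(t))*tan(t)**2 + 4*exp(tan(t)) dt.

4*exp(tan(t)) + C

Let u = tan(t), so du = (tan(t)**2 + 1) dt.
Rewriting, the integral becomes 4·∫ e^u du = 4·e^u.
Substituting back, u = tan(t).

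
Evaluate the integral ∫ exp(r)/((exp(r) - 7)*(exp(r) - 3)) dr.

Let u = e^r, du = e^r dr.
The integral becomes ∫ du/((u-7)(u-3)); decompose into partial fractions.

log(exp(r) - 7)/4 - log(exp(r) - 3)/4 + C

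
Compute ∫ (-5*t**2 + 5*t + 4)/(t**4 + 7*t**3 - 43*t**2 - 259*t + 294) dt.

Factor the denominator: (t - 6)*(t - 1)*(t + 7)**2.
Partial-fraction decomposition: 501/(2704*(t + 7)) - 69/(26*(t + 7)**2) - 1/(80*(t - 1)) - 146/(845*(t - 6)).
Integrate each term; A/(t−a) gives A·log|t−a|; A/(t−a)² gives −A/(t−a).

-146*log(t - 6)/845 - log(t - 1)/80 + 501*log(t + 7)/2704 + 69/(26*t + 182) + C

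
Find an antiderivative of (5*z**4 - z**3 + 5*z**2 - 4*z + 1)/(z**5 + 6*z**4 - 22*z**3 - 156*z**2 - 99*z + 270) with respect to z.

1553*log(z - 5)/1408 - 3*log(z - 1)/224 - 6967*log(z + 3)/1152 + 6901*log(z + 6)/693 - 245/(48*z + 144) + C

Factor the denominator: (z - 5)*(z - 1)*(z + 3)**2*(z + 6).
Partial-fraction decomposition: 6901/(693*(z + 6)) - 6967/(1152*(z + 3)) + 245/(48*(z + 3)**2) - 3/(224*(z - 1)) + 1553/(1408*(z - 5)).
Integrate each term; A/(z−a) gives A·log|z−a|; A/(z−a)² gives −A/(z−a).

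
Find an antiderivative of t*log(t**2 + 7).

t**2*log(t**2 + 7)/2 - t**2/2 + 7*log(t**2 + 7)/2 + C

Let u = t**2 + 7, so du = (2*t) dt.
The integral becomes (1/2)·∫ log(u) du; integrate by parts with u′=log(u), dv′=du.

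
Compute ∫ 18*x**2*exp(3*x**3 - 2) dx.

Let u = 3*x**3 - 2, so du = (9*x**2) dx.
Rewriting, the integral becomes 2·∫ e^u du = 2·e^u.
Substituting back, u = 3*x**3 - 2.

2*exp(3*x**3 - 2) + C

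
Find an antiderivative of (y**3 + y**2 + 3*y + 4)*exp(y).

Use integration by parts with u = y**3 + y**2 + 3*y + 4, dv = exp(y) dy, so v = exp(y).
Apply parts 3 times (tabular method): alternate signs, differentiate u down to 0, integrate dv up.

(y**3 - 2*y**2 + 7*y - 3)*exp(y) + C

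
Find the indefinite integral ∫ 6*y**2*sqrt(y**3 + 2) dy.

4*(y**3 + 2)**(3/2)/3 + C

Let u = y**3 + 2, so du = (3*y**2) dy.
Rewriting, the integral becomes 2·∫ √u du = 2·(2/3)u^(3/2).
Substituting back, u = y**3 + 2.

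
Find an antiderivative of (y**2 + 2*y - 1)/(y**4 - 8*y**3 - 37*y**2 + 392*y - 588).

Factor the denominator: (y - 7)*(y - 6)*(y - 2)*(y + 7).
Partial-fraction decomposition: -17/(819*(y + 7)) + 7/(180*(y - 2)) - 47/(52*(y - 6)) + 31/(35*(y - 7)).
Integrate each term: A/(y−a) contributes A·log|y−a|.

31*log(y - 7)/35 - 47*log(y - 6)/52 + 7*log(y - 2)/180 - 17*log(y + 7)/819 + C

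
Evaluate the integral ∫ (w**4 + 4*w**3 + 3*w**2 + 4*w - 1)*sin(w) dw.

-w**4*cos(w) + 4*w**3*sin(w) - 4*w**3*cos(w) + 12*w**2*sin(w) + 9*w**2*cos(w) - 18*w*sin(w) + 20*w*cos(w) - 20*sin(w) - 17*cos(w) + C

Use integration by parts with u = w**4 + 4*w**3 + 3*w**2 + 4*w - 1, dv = sin(w) dw, so v = -cos(w).
Apply parts 4 times (tabular method): alternate signs, differentiate u down to 0, integrate dv up.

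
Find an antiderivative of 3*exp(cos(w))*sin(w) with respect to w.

-3*exp(cos(w)) + C

Let u = cos(w), so du = (-sin(w)) dw.
Rewriting, the integral becomes -3·∫ e^u du = -3·e^u.
Substituting back, u = cos(w).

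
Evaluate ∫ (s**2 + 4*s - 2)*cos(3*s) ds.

Use integration by parts with u = s**2 + 4*s - 2, dv = cos(3*s) ds, so v = sin(3*s)/3.
Apply parts 2 times (tabular method): alternate signs, differentiate u down to 0, integrate dv up.

s**2*sin(3*s)/3 + 4*s*sin(3*s)/3 + 2*s*cos(3*s)/9 - 20*sin(3*s)/27 + 4*cos(3*s)/9 + C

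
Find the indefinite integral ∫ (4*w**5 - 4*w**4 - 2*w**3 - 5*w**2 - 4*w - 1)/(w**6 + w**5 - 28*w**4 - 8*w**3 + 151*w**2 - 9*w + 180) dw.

Factor the denominator: (w - 4)*(w - 3)*(w + 3)*(w + 5)*(w**2 + 1).
Partial-fraction decomposition: (21*w - 1)/(2210*(w**2 + 1)) + 619/(156*(w + 5)) - 319/(210*(w + 3)) - 67/(60*(w - 3)) + 949/(357*(w - 4)).
Integrate each term; A/(w−a) gives A·log|w−a|; the (Bw+D)/(w²+p²) term gives a log and an atan.

949*log(w - 4)/357 - 67*log(w - 3)/60 - 319*log(w + 3)/210 + 619*log(w + 5)/156 + 21*log(w**2 + 1)/4420 - atan(w)/2210 + C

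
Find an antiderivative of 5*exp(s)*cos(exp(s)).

5*sin(exp(s)) + C

Let u = exp(s), so du = (exp(s)) ds.
Rewriting, the integral becomes 5·∫ cos(u) du = 5·sin(u).
Substituting back, u = exp(s).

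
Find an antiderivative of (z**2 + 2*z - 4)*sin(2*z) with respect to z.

-z**2*cos(2*z)/2 + z*sin(2*z)/2 - z*cos(2*z) + sin(2*z)/2 + 9*cos(2*z)/4 + C

Use integration by parts with u = z**2 + 2*z - 4, dv = sin(2*z) dz, so v = -cos(2*z)/2.
Apply parts 2 times (tabular method): alternate signs, differentiate u down to 0, integrate dv up.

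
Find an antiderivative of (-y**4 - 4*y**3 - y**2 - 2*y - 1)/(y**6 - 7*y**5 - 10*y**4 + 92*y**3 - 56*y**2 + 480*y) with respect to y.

Factor the denominator: y*(y - 6)*(y - 5)*(y + 4)*(y**2 + 4).
Partial-fraction decomposition: (733*y + 1838)/(23200*(y**2 + 4)) + 1/(800*(y + 4)) + 129/(145*(y - 5)) - 2209/(2400*(y - 6)) - 1/(480*y).
Integrate each term; A/(y−a) gives A·log|y−a|; the (By+D)/(y²+p²) term gives a log and an atan.

-log(y)/480 - 2209*log(y - 6)/2400 + 129*log(y - 5)/145 + log(y + 4)/800 + 733*log(y**2 + 4)/46400 + 919*atan(y/2)/23200 + C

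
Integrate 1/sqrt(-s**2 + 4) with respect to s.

Substitute s = 2·sin(θ), so ds = 2·cos(θ) dθ and the radical becomes sqrt(-s**2 + 4) = 2·cos(θ) by the Pythagorean identity.
Integrate the resulting trig expression in θ, then back-substitute θ = asin(s/2), sin(θ) = s/2, cos(θ) = sqrt(-s**2 + 4)/2 (absorbing any constant into C).

asin(s/2) + C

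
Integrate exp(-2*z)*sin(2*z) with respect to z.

-exp(-2*z)*sin(2*z)/4 - exp(-2*z)*cos(2*z)/4 + C

Let I denote the integral. Integrate by parts with u = sin(2*z), dv = exp(-2*z) dz, so v = -exp(-2*z)/2: I = -exp(-2*z)*sin(2*z)/2 + ∫ exp(-2*z)*cos(2*z) dz.
Apply parts again with u = cos(2*z), dv = exp(-2*z) dz: ∫ exp(-2*z)*cos(2*z) dz = -exp(-2*z)*cos(2*z)/2 − I. Substituting back brings back I: I = -exp(-2*z)*sin(2*z)/2 - exp(-2*z)*cos(2*z)/2 − I.
Solving for I: (1 + 1)·I equals the remaining terms, so I = (1/2)·(-exp(-2*z)*sin(2*z)/2 - exp(-2*z)*cos(2*z)/2).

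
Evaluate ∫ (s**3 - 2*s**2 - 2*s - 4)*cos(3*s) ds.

Use integration by parts with u = s**3 - 2*s**2 - 2*s - 4, dv = cos(3*s) ds, so v = sin(3*s)/3.
Apply parts 3 times (tabular method): alternate signs, differentiate u down to 0, integrate dv up.

s**3*sin(3*s)/3 - 2*s**2*sin(3*s)/3 + s**2*cos(3*s)/3 - 8*s*sin(3*s)/9 - 4*s*cos(3*s)/9 - 32*sin(3*s)/27 - 8*cos(3*s)/27 + C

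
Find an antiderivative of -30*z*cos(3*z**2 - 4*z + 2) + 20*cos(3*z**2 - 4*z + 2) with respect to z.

Let u = 3*z**2 - 4*z + 2, so du = (6*z - 4) dz.
Rewriting, the integral becomes -5·∫ cos(u) du = -5·sin(u).
Substituting back, u = 3*z**2 - 4*z + 2.

-5*sin(3*z**2 - 4*z + 2) + C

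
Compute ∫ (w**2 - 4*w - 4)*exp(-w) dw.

Use integration by parts with u = w**2 - 4*w - 4, dv = exp(-w) dw, so v = -exp(-w).
Apply parts 2 times (tabular method): alternate signs, differentiate u down to 0, integrate dv up.

(-w**2 + 2*w + 6)*exp(-w) + C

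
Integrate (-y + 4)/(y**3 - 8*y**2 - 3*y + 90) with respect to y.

Factor the denominator: (y - 6)*(y - 5)*(y + 3).
Partial-fraction decomposition: 7/(72*(y + 3)) + 1/(8*(y - 5)) - 2/(9*(y - 6)).
Integrate each term: A/(y−a) contributes A·log|y−a|.

-2*log(y - 6)/9 + log(y - 5)/8 + 7*log(y + 3)/72 + C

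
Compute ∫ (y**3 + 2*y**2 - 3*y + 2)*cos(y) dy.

Use integration by parts with u = y**3 + 2*y**2 - 3*y + 2, dv = cos(y) dy, so v = sin(y).
Apply parts 3 times (tabular method): alternate signs, differentiate u down to 0, integrate dv up.

y**3*sin(y) + 2*y**2*sin(y) + 3*y**2*cos(y) - 9*y*sin(y) + 4*y*cos(y) - 2*sin(y) - 9*cos(y) + C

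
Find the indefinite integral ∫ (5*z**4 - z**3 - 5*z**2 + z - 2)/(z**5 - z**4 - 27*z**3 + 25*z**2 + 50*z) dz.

-log(z)/25 + 1439*log(z - 5)/450 - 26*log(z - 2)/63 + log(z + 1)/36 + 1559*log(z + 5)/700 + C

Factor the denominator: z*(z - 5)*(z - 2)*(z + 1)*(z + 5).
Partial-fraction decomposition: 1559/(700*(z + 5)) + 1/(36*(z + 1)) - 26/(63*(z - 2)) + 1439/(450*(z - 5)) - 1/(25*z).
Integrate each term: A/(z−a) contributes A·log|z−a|.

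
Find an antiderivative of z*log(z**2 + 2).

z**2*log(z**2 + 2)/2 - z**2/2 + log(z**2 + 2) + C

Let u = z**2 + 2, so du = (2*z) dz.
The integral becomes (1/2)·∫ log(u) du; integrate by parts with u′=log(u), dv′=du.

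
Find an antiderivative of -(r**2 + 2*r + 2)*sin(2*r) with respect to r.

Use integration by parts with u = r**2 + 2*r + 2, dv = -sin(2*r) dr, so v = cos(2*r)/2.
Apply parts 2 times (tabular method): alternate signs, differentiate u down to 0, integrate dv up.

r**2*cos(2*r)/2 - r*sin(2*r)/2 + r*cos(2*r) - sin(2*r)/2 + 3*cos(2*r)/4 + C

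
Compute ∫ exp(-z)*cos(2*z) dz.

2*exp(-z)*sin(2*z)/5 - exp(-z)*cos(2*z)/5 + C

Let I denote the integral. Integrate by parts with u = cos(2*z), dv = exp(-z) dz, so v = -exp(-z): I = -exp(-z)*cos(2*z) − 2·∫ exp(-z)*sin(2*z) dz.
Apply parts again with u = sin(2*z), dv = exp(-z) dz: ∫ exp(-z)*sin(2*z) dz = -exp(-z)*sin(2*z) + 2·I. Substituting back brings back I: I = 2*exp(-z)*sin(2*z) - exp(-z)*cos(2*z) − 4·I.
Solving for I: (1 + 4)·I equals the remaining terms, so I = (1/5)·(2*exp(-z)*sin(2*z) - exp(-z)*cos(2*z)).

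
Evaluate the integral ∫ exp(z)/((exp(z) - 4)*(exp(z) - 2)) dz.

Let u = e^z, du = e^z dz.
The integral becomes ∫ du/((u-4)(u-2)); decompose into partial fractions.

log(exp(z) - 4)/2 - log(exp(z) - 2)/2 + C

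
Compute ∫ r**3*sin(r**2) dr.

Let u = r², du = 2r dr; rewrite as (1/2)∫ u^1·sin(1u) du.
Now integrate by parts 1 time.

-r**2*cos(r**2)/2 + sin(r**2)/2 + C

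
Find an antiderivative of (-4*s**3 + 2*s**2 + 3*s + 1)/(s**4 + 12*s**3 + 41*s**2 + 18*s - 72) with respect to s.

Factor the denominator: (s - 1)*(s + 3)*(s + 4)*(s + 6).
Partial-fraction decomposition: -919/(42*(s + 6)) + 277/(10*(s + 4)) - 59/(6*(s + 3)) + 1/(70*(s - 1)).
Integrate each term: A/(s−a) contributes A·log|s−a|.

log(s - 1)/70 - 59*log(s + 3)/6 + 277*log(s + 4)/10 - 919*log(s + 6)/42 + C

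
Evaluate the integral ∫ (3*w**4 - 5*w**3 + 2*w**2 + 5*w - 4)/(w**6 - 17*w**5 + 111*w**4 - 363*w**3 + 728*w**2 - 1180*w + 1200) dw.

-74647*log(w - 5)/3364 + 124*log(w - 4)/5 - 137*log(w - 3)/52 + 1343*log(w**2 + 4)/109330 - 6683*atan(w/2)/109330 - 1321/(58*w - 290) + C

Factor the denominator: (w - 5)**2*(w - 4)*(w - 3)*(w**2 + 4).
Partial-fraction decomposition: (1343*w - 6683)/(54665*(w**2 + 4)) - 137/(52*(w - 3)) + 124/(5*(w - 4)) - 74647/(3364*(w - 5)) + 1321/(58*(w - 5)**2).
Integrate each term; A/(w−a) gives A·log|w−a|; the (Bw+D)/(w²+p²) term gives a log and an atan.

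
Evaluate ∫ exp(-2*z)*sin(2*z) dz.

-exp(-2*z)*sin(2*z)/4 - exp(-2*z)*cos(2*z)/4 + C

Let I denote the integral. Integrate by parts with u = sin(2*z), dv = exp(-2*z) dz, so v = -exp(-2*z)/2: I = -exp(-2*z)*sin(2*z)/2 + ∫ exp(-2*z)*cos(2*z) dz.
Apply parts again with u = cos(2*z), dv = exp(-2*z) dz: ∫ exp(-2*z)*cos(2*z) dz = -exp(-2*z)*cos(2*z)/2 − I. Substituting back brings back I: I = -exp(-2*z)*sin(2*z)/2 - exp(-2*z)*cos(2*z)/2 − I.
Solving for I: (1 + 1)·I equals the remaining terms, so I = (1/2)·(-exp(-2*z)*sin(2*z)/2 - exp(-2*z)*cos(2*z)/2).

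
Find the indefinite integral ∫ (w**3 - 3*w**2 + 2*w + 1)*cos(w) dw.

w**3*sin(w) - 3*w**2*sin(w) + 3*w**2*cos(w) - 4*w*sin(w) - 6*w*cos(w) + 7*sin(w) - 4*cos(w) + C

Use integration by parts with u = w**3 - 3*w**2 + 2*w + 1, dv = cos(w) dw, so v = sin(w).
Apply parts 3 times (tabular method): alternate signs, differentiate u down to 0, integrate dv up.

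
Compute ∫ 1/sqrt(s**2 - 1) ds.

Substitute s = sec(θ), so ds = sec(θ)*tan(θ) dθ and the radical becomes sqrt(s**2 - 1) = tan(θ) by the Pythagorean identity.
Integrate the resulting trig expression in θ, then back-substitute sec(θ) = s, tan(θ) = sqrt(s**2 - 1) (absorbing any constant into C).

log(s + sqrt(s**2 - 1)) + C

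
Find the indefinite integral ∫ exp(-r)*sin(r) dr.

-exp(-r)*sin(r)/2 - exp(-r)*cos(r)/2 + C

Let I denote the integral. Integrate by parts with u = sin(r), dv = exp(-r) dr, so v = -exp(-r): I = -exp(-r)*sin(r) + ∫ exp(-r)*cos(r) dr.
Apply parts again with u = cos(r), dv = exp(-r) dr: ∫ exp(-r)*cos(r) dr = -exp(-r)*cos(r) − I. Substituting back brings back I: I = -exp(-r)*sin(r) - exp(-r)*cos(r) − I.
Solving for I: (1 + 1)·I equals the remaining terms, so I = (1/2)·(-exp(-r)*sin(r) - exp(-r)*cos(r)).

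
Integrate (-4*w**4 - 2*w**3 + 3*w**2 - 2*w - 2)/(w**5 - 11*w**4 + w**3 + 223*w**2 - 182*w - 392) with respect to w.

Factor the denominator: (w - 7)**2*(w - 2)*(w + 1)*(w + 4).
Partial-fraction decomposition: -421/(1089*(w + 4)) - 1/(576*(w + 1)) - 37/(225*(w - 2)) - 667383/(193600*(w - 7)) - 10159/(440*(w - 7)**2).
Integrate each term; A/(w−a) gives A·log|w−a|; A/(w−a)² gives −A/(w−a).

-667383*log(w - 7)/193600 - 37*log(w - 2)/225 - log(w + 1)/576 - 421*log(w + 4)/1089 + 10159/(440*w - 3080) + C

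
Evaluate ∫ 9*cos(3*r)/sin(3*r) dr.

Let u = sin(3*r), so du = (3*cos(3*r)) dr.
Rewriting, the integral becomes 3·∫ 1/u du = 3·log(u).
Substituting back, u = sin(3*r).

3*log(sin(3*r)) + C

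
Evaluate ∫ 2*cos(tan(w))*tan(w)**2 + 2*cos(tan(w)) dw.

2*sin(tan(w)) + C

Let u = tan(w), so du = (tan(w)**2 + 1) dw.
Rewriting, the integral becomes 2·∫ cos(u) du = 2·sin(u).
Substituting back, u = tan(w).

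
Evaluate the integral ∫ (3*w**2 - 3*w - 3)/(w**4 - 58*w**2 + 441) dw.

Factor the denominator: (w - 7)*(w - 3)*(w + 3)*(w + 7).
Partial-fraction decomposition: -33/(112*(w + 7)) + 11/(80*(w + 3)) - 1/(16*(w - 3)) + 123/(560*(w - 7)).
Integrate each term: A/(w−a) contributes A·log|w−a|.

123*log(w - 7)/560 - log(w - 3)/16 + 11*log(w + 3)/80 - 33*log(w + 7)/112 + C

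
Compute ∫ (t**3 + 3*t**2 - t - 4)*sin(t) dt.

Use integration by parts with u = t**3 + 3*t**2 - t - 4, dv = sin(t) dt, so v = -cos(t).
Apply parts 3 times (tabular method): alternate signs, differentiate u down to 0, integrate dv up.

-t**3*cos(t) + 3*t**2*sin(t) - 3*t**2*cos(t) + 6*t*sin(t) + 7*t*cos(t) - 7*sin(t) + 10*cos(t) + C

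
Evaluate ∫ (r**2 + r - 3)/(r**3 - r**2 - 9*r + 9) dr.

Factor the denominator: (r - 3)*(r - 1)*(r + 3).
Partial-fraction decomposition: 1/(8*(r + 3)) + 1/(8*(r - 1)) + 3/(4*(r - 3)).
Integrate each term: A/(r−a) contributes A·log|r−a|.

3*log(r - 3)/4 + log(r**2 + 2*r - 3)/8 + C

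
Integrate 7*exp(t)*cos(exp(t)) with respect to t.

7*sin(exp(t)) + C

Let u = exp(t), so du = (exp(t)) dt.
Rewriting, the integral becomes 7·∫ cos(u) du = 7·sin(u).
Substituting back, u = exp(t).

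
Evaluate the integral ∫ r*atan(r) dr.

r**2*atan(r)/2 - r/2 + atan(r)/2 + C

Use integration by parts with u = arctan(r), dv = r dr.
Then du = 1/(r**2 + 1) dr.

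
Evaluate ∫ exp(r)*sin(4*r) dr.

Let I denote the integral. Integrate by parts with u = sin(4*r), dv = exp(r) dr, so v = exp(r): I = exp(r)*sin(4*r) − 4·∫ exp(r)*cos(4*r) dr.
Apply parts again with u = cos(4*r), dv = exp(r) dr: ∫ exp(r)*cos(4*r) dr = exp(r)*cos(4*r) + 4·I. Substituting back brings back I: I = exp(r)*sin(4*r) - 4*exp(r)*cos(4*r) − 16·I.
Solving for I: (1 + 16)·I equals the remaining terms, so I = (1/17)·(exp(r)*sin(4*r) - 4*exp(r)*cos(4*r)).

exp(r)*sin(4*r)/17 - 4*exp(r)*cos(4*r)/17 + C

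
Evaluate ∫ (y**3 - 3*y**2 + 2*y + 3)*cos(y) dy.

Use integration by parts with u = y**3 - 3*y**2 + 2*y + 3, dv = cos(y) dy, so v = sin(y).
Apply parts 3 times (tabular method): alternate signs, differentiate u down to 0, integrate dv up.

y**3*sin(y) - 3*y**2*sin(y) + 3*y**2*cos(y) - 4*y*sin(y) - 6*y*cos(y) + 9*sin(y) - 4*cos(y) + C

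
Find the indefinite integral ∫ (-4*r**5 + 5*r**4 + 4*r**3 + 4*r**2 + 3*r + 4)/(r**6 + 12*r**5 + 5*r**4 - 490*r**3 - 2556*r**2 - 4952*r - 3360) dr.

-26815*log(r - 7)/69498 + 11335*log(r + 2)/3888 - 647*log(r + 4)/11 + 7607*log(r + 5)/54 - 18425*log(r + 6)/208 + 95/(108*r + 216) + C

Factor the denominator: (r - 7)*(r + 2)**2*(r + 4)*(r + 5)*(r + 6).
Partial-fraction decomposition: -18425/(208*(r + 6)) + 7607/(54*(r + 5)) - 647/(11*(r + 4)) + 11335/(3888*(r + 2)) - 95/(108*(r + 2)**2) - 26815/(69498*(r - 7)).
Integrate each term; A/(r−a) gives A·log|r−a|; A/(r−a)² gives −A/(r−a).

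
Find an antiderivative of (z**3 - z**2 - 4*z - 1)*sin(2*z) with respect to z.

Use integration by parts with u = z**3 - z**2 - 4*z - 1, dv = sin(2*z) dz, so v = -cos(2*z)/2.
Apply parts 3 times (tabular method): alternate signs, differentiate u down to 0, integrate dv up.

-z**3*cos(2*z)/2 + 3*z**2*sin(2*z)/4 + z**2*cos(2*z)/2 - z*sin(2*z)/2 + 11*z*cos(2*z)/4 - 11*sin(2*z)/8 + cos(2*z)/4 + C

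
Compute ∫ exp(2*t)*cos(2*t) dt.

Let I denote the integral. Integrate by parts with u = cos(2*t), dv = exp(2*t) dt, so v = exp(2*t)/2: I = exp(2*t)*cos(2*t)/2 + ∫ exp(2*t)*sin(2*t) dt.
Apply parts again with u = sin(2*t), dv = exp(2*t) dt: ∫ exp(2*t)*sin(2*t) dt = exp(2*t)*sin(2*t)/2 − I. Substituting back brings back I: I = exp(2*t)*sin(2*t)/2 + exp(2*t)*cos(2*t)/2 − I.
Solving for I: (1 + 1)·I equals the remaining terms, so I = (1/2)·(exp(2*t)*sin(2*t)/2 + exp(2*t)*cos(2*t)/2).

exp(2*t)*sin(2*t)/4 + exp(2*t)*cos(2*t)/4 + C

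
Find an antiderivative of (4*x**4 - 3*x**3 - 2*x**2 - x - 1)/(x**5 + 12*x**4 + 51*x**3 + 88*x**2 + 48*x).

Factor the denominator: x*(x + 1)*(x + 3)*(x + 4)**2.
Partial-fraction decomposition: -8717/(144*(x + 4)) - 1187/(12*(x + 4)**2) + 389/(6*(x + 3)) - 5/(18*(x + 1)) - 1/(48*x).
Integrate each term; A/(x−a) gives A·log|x−a|; A/(x−a)² gives −A/(x−a).

-log(x)/48 - 5*log(x + 1)/18 + 389*log(x + 3)/6 - 8717*log(x + 4)/144 + 1187/(12*x + 48) + C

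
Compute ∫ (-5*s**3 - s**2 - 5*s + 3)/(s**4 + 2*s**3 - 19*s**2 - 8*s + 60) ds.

Factor the denominator: (s - 3)*(s - 2)*(s + 2)*(s + 5).
Partial-fraction decomposition: -157/(42*(s + 5)) + 49/(60*(s + 2)) + 51/(28*(s - 2)) - 39/(10*(s - 3)).
Integrate each term: A/(s−a) contributes A·log|s−a|.

-39*log(s - 3)/10 + 51*log(s - 2)/28 + 49*log(s + 2)/60 - 157*log(s + 5)/42 + C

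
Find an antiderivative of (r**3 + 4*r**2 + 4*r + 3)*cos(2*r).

Use integration by parts with u = r**3 + 4*r**2 + 4*r + 3, dv = cos(2*r) dr, so v = sin(2*r)/2.
Apply parts 3 times (tabular method): alternate signs, differentiate u down to 0, integrate dv up.

r**3*sin(2*r)/2 + 2*r**2*sin(2*r) + 3*r**2*cos(2*r)/4 + 5*r*sin(2*r)/4 + 2*r*cos(2*r) + sin(2*r)/2 + 5*cos(2*r)/8 + C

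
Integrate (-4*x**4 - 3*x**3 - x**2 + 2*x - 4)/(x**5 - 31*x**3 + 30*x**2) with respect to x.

-16*log(x)/225 - 1447*log(x - 5)/550 + 5*log(x - 1)/14 - 1147*log(x + 6)/693 + 2/(15*x) + C

Factor the denominator: x**2*(x - 5)*(x - 1)*(x + 6).
Partial-fraction decomposition: -1147/(693*(x + 6)) + 5/(14*(x - 1)) - 1447/(550*(x - 5)) - 16/(225*x) - 2/(15*x**2).
Integrate each term; A/(x−a) gives A·log|x−a|; A/(x−a)² gives −A/(x−a).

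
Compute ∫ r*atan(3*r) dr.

r**2*atan(3*r)/2 - r/6 + atan(3*r)/18 + C

Use integration by parts with u = arctan(3*r), dv = r dr.
Then du = 3/(9*r**2 + 1) dr.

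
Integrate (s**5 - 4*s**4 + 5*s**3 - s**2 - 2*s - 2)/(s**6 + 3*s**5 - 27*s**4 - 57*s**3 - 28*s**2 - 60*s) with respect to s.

log(s)/30 + 1213*log(s - 5)/10010 - 69*log(s + 2)/140 + 7033*log(s + 6)/4884 - 489*log(s**2 + 1)/9620 + 233*atan(s)/4810 + C

Factor the denominator: s*(s - 5)*(s + 2)*(s + 6)*(s**2 + 1).
Partial-fraction decomposition: -(489*s - 233)/(4810*(s**2 + 1)) + 7033/(4884*(s + 6)) - 69/(140*(s + 2)) + 1213/(10010*(s - 5)) + 1/(30*s).
Integrate each term; A/(s−a) gives A·log|s−a|; the (Bs+D)/(s²+p²) term gives a log and an atan.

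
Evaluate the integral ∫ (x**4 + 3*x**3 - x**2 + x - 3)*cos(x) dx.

x**4*sin(x) + 3*x**3*sin(x) + 4*x**3*cos(x) - 13*x**2*sin(x) + 9*x**2*cos(x) - 17*x*sin(x) - 26*x*cos(x) + 23*sin(x) - 17*cos(x) + C

Use integration by parts with u = x**4 + 3*x**3 - x**2 + x - 3, dv = cos(x) dx, so v = sin(x).
Apply parts 4 times (tabular method): alternate signs, differentiate u down to 0, integrate dv up.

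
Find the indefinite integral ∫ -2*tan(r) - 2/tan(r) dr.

-2*log(tan(r)) + C

Let u = tan(r), so du = (tan(r)**2 + 1) dr.
Rewriting, the integral becomes -2·∫ 1/u du = -2·log(u).
Substituting back, u = tan(r).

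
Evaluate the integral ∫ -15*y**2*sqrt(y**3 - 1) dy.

-10*(y**3 - 1)**(3/2)/3 + C

Let u = y**3 - 1, so du = (3*y**2) dy.
Rewriting, the integral becomes -5·∫ √u du = -5·(2/3)u^(3/2).
Substituting back, u = y**3 - 1.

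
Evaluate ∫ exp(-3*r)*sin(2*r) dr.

-3*exp(-3*r)*sin(2*r)/13 - 2*exp(-3*r)*cos(2*r)/13 + C

Let I denote the integral. Integrate by parts with u = sin(2*r), dv = exp(-3*r) dr, so v = -exp(-3*r)/3: I = -exp(-3*r)*sin(2*r)/3 + (2/3)·∫ exp(-3*r)*cos(2*r) dr.
Apply parts again with u = cos(2*r), dv = exp(-3*r) dr: ∫ exp(-3*r)*cos(2*r) dr = -exp(-3*r)*cos(2*r)/3 − (2/3)·I. Substituting back brings back I: I = -exp(-3*r)*sin(2*r)/3 - 2*exp(-3*r)*cos(2*r)/9 − (4/9)·I.
Solving for I: (1 + 4/9)·I equals the remaining terms, so I = (9/13)·(-exp(-3*r)*sin(2*r)/3 - 2*exp(-3*r)*cos(2*r)/9).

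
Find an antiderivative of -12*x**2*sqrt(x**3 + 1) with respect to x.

-8*(x**3 + 1)**(3/2)/3 + C

Let u = x**3 + 1, so du = (3*x**2) dx.
Rewriting, the integral becomes -4·∫ √u du = -4·(2/3)u^(3/2).
Substituting back, u = x**3 + 1.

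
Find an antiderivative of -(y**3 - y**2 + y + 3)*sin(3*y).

Use integration by parts with u = y**3 - y**2 + y + 3, dv = -sin(3*y) dy, so v = cos(3*y)/3.
Apply parts 3 times (tabular method): alternate signs, differentiate u down to 0, integrate dv up.

y**3*cos(3*y)/3 - y**2*sin(3*y)/3 - y**2*cos(3*y)/3 + 2*y*sin(3*y)/9 + y*cos(3*y)/9 - sin(3*y)/27 + 29*cos(3*y)/27 + C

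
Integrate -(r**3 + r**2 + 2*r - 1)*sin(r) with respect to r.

r**3*cos(r) - 3*r**2*sin(r) + r**2*cos(r) - 2*r*sin(r) - 4*r*cos(r) + 4*sin(r) - 3*cos(r) + C

Use integration by parts with u = r**3 + r**2 + 2*r - 1, dv = -sin(r) dr, so v = cos(r).
Apply parts 3 times (tabular method): alternate signs, differentiate u down to 0, integrate dv up.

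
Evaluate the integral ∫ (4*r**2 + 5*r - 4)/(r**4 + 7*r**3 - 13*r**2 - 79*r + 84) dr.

Factor the denominator: (r - 3)*(r - 1)*(r + 4)*(r + 7).
Partial-fraction decomposition: -157/(240*(r + 7)) + 8/(21*(r + 4)) - 1/(16*(r - 1)) + 47/(140*(r - 3)).
Integrate each term: A/(r−a) contributes A·log|r−a|.

47*log(r - 3)/140 - log(r - 1)/16 + 8*log(r + 4)/21 - 157*log(r + 7)/240 + C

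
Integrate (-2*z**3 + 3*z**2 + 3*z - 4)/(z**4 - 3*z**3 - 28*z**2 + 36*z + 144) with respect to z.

-31*log(z - 6)/24 + 22*log(z - 3)/105 + 9*log(z + 2)/40 - 8*log(z + 4)/7 + C

Factor the denominator: (z - 6)*(z - 3)*(z + 2)*(z + 4).
Partial-fraction decomposition: -8/(7*(z + 4)) + 9/(40*(z + 2)) + 22/(105*(z - 3)) - 31/(24*(z - 6)).
Integrate each term: A/(z−a) contributes A·log|z−a|.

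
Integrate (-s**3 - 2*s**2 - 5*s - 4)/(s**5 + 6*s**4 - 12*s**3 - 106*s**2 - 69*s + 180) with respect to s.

-40*log(s - 4)/441 + log(s - 1)/24 - 155*log(s + 3)/392 + 4*log(s + 5)/9 - 5/(14*s + 42) + C

Factor the denominator: (s - 4)*(s - 1)*(s + 3)**2*(s + 5).
Partial-fraction decomposition: 4/(9*(s + 5)) - 155/(392*(s + 3)) + 5/(14*(s + 3)**2) + 1/(24*(s - 1)) - 40/(441*(s - 4)).
Integrate each term; A/(s−a) gives A·log|s−a|; A/(s−a)² gives −A/(s−a).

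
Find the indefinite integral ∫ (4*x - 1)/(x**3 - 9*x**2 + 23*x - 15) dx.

19*log(x - 5)/8 - 11*log(x - 3)/4 + 3*log(x - 1)/8 + C

Factor the denominator: (x - 5)*(x - 3)*(x - 1).
Partial-fraction decomposition: 3/(8*(x - 1)) - 11/(4*(x - 3)) + 19/(8*(x - 5)).
Integrate each term: A/(x−a) contributes A·log|x−a|.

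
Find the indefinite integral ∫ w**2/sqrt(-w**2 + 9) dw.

Substitute w = 3·sin(θ), so dw = 3·cos(θ) dθ and the radical becomes sqrt(-w**2 + 9) = 3·cos(θ) by the Pythagorean identity.
Integrate the resulting trig expression in θ, then back-substitute θ = asin(w/3), sin(θ) = w/3, cos(θ) = sqrt(-w**2 + 9)/3 (absorbing any constant into C).

-w*sqrt(-w**2 + 9)/2 + 9*asin(w/3)/2 + C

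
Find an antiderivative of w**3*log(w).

w**4*log(w)/4 - w**4/16 + C

Use integration by parts with u = log(w), dv = w**3 dw.
Then du = 1/w dw and v = w**4/4.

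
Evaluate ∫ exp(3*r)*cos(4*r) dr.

Let I denote the integral. Integrate by parts with u = cos(4*r), dv = exp(3*r) dr, so v = exp(3*r)/3: I = exp(3*r)*cos(4*r)/3 + (4/3)·∫ exp(3*r)*sin(4*r) dr.
Apply parts again with u = sin(4*r), dv = exp(3*r) dr: ∫ exp(3*r)*sin(4*r) dr = exp(3*r)*sin(4*r)/3 − (4/3)·I. Substituting back brings back I: I = 4*exp(3*r)*sin(4*r)/9 + exp(3*r)*cos(4*r)/3 − (16/9)·I.
Solving for I: (1 + 16/9)·I equals the remaining terms, so I = (9/25)·(4*exp(3*r)*sin(4*r)/9 + exp(3*r)*cos(4*r)/3).

4*exp(3*r)*sin(4*r)/25 + 3*exp(3*r)*cos(4*r)/25 + C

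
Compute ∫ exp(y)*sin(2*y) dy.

exp(y)*sin(2*y)/5 - 2*exp(y)*cos(2*y)/5 + C

Let I denote the integral. Integrate by parts with u = sin(2*y), dv = exp(y) dy, so v = exp(y): I = exp(y)*sin(2*y) − 2·∫ exp(y)*cos(2*y) dy.
Apply parts again with u = cos(2*y), dv = exp(y) dy: ∫ exp(y)*cos(2*y) dy = exp(y)*cos(2*y) + 2·I. Substituting back brings back I: I = exp(y)*sin(2*y) - 2*exp(y)*cos(2*y) − 4·I.
Solving for I: (1 + 4)·I equals the remaining terms, so I = (1/5)·(exp(y)*sin(2*y) - 2*exp(y)*cos(2*y)).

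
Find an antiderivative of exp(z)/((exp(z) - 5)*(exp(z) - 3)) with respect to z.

Let u = e^z, du = e^z dz.
The integral becomes ∫ du/((u-5)(u-3)); decompose into partial fractions.

log(exp(z) - 5)/2 - log(exp(z) - 3)/2 + C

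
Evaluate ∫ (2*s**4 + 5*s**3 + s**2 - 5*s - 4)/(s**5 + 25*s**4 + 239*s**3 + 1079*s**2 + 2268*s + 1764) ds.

log(s + 2)/50 - 47*log(s + 3)/48 + 787*log(s + 6)/6 - 51283*log(s + 7)/400 + 3167/(20*s + 140) + C

Factor the denominator: (s + 2)*(s + 3)*(s + 6)*(s + 7)**2.
Partial-fraction decomposition: -51283/(400*(s + 7)) - 3167/(20*(s + 7)**2) + 787/(6*(s + 6)) - 47/(48*(s + 3)) + 1/(50*(s + 2)).
Integrate each term; A/(s−a) gives A·log|s−a|; A/(s−a)² gives −A/(s−a).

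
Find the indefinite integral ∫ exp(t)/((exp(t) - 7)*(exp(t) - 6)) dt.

log(exp(t) - 7) - log(exp(t) - 6) + C

Let u = e^t, du = e^t dt.
The integral becomes ∫ du/((u-7)(u-6)); decompose into partial fractions.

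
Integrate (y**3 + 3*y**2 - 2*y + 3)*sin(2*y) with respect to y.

Use integration by parts with u = y**3 + 3*y**2 - 2*y + 3, dv = sin(2*y) dy, so v = -cos(2*y)/2.
Apply parts 3 times (tabular method): alternate signs, differentiate u down to 0, integrate dv up.

-y**3*cos(2*y)/2 + 3*y**2*sin(2*y)/4 - 3*y**2*cos(2*y)/2 + 3*y*sin(2*y)/2 + 7*y*cos(2*y)/4 - 7*sin(2*y)/8 - 3*cos(2*y)/4 + C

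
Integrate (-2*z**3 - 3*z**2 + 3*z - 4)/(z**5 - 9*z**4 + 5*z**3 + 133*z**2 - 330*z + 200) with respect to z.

Factor the denominator: (z - 5)**2*(z - 2)*(z - 1)*(z + 4).
Partial-fraction decomposition: 32/(1215*(z + 4)) + 3/(40*(z - 1)) - 13/(27*(z - 2)) + 739/(1944*(z - 5)) - 157/(54*(z - 5)**2).
Integrate each term; A/(z−a) gives A·log|z−a|; A/(z−a)² gives −A/(z−a).

739*log(z - 5)/1944 - 13*log(z - 2)/27 + 3*log(z - 1)/40 + 32*log(z + 4)/1215 + 157/(54*z - 270) + C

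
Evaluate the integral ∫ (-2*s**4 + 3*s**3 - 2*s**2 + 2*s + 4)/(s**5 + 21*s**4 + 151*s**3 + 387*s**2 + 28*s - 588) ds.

5*log(s - 1)/1344 + 16*log(s + 2)/75 - 830*log(s + 6)/7 + 186167*log(s + 7)/1600 - 5939/(40*s + 280) + C

Factor the denominator: (s - 1)*(s + 2)*(s + 6)*(s + 7)**2.
Partial-fraction decomposition: 186167/(1600*(s + 7)) + 5939/(40*(s + 7)**2) - 830/(7*(s + 6)) + 16/(75*(s + 2)) + 5/(1344*(s - 1)).
Integrate each term; A/(s−a) gives A·log|s−a|; A/(s−a)² gives −A/(s−a).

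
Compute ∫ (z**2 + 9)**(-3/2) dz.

Substitute z = 3·tan(θ), so dz = 3·sec(θ)^2 dθ and the radical becomes sqrt(z**2 + 9) = 3·sec(θ) by the Pythagorean identity.
Integrate the resulting trig expression in θ, then back-substitute tan(θ) = z/3, sec(θ) = sqrt(z**2 + 9)/3 (absorbing any constant into C).

z/(9*sqrt(z**2 + 9)) + C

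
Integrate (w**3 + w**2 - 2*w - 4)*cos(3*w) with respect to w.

w**3*sin(3*w)/3 + w**2*sin(3*w)/3 + w**2*cos(3*w)/3 - 8*w*sin(3*w)/9 + 2*w*cos(3*w)/9 - 38*sin(3*w)/27 - 8*cos(3*w)/27 + C

Use integration by parts with u = w**3 + w**2 - 2*w - 4, dv = cos(3*w) dw, so v = sin(3*w)/3.
Apply parts 3 times (tabular method): alternate signs, differentiate u down to 0, integrate dv up.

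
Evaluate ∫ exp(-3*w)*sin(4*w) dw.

Let I denote the integral. Integrate by parts with u = sin(4*w), dv = exp(-3*w) dw, so v = -exp(-3*w)/3: I = -exp(-3*w)*sin(4*w)/3 + (4/3)·∫ exp(-3*w)*cos(4*w) dw.
Apply parts again with u = cos(4*w), dv = exp(-3*w) dw: ∫ exp(-3*w)*cos(4*w) dw = -exp(-3*w)*cos(4*w)/3 − (4/3)·I. Substituting back brings back I: I = -exp(-3*w)*sin(4*w)/3 - 4*exp(-3*w)*cos(4*w)/9 − (16/9)·I.
Solving for I: (1 + 16/9)·I equals the remaining terms, so I = (9/25)·(-exp(-3*w)*sin(4*w)/3 - 4*exp(-3*w)*cos(4*w)/9).

-3*exp(-3*w)*sin(4*w)/25 - 4*exp(-3*w)*cos(4*w)/25 + C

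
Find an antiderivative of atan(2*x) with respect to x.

x*atan(2*x) - log(4*x**2 + 1)/4 + C

Use integration by parts with u = arctan(2*x), dv = dx.
Then du = 2/(4*x**2 + 1) dx.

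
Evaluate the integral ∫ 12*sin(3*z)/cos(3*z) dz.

-4*log(cos(3*z)) + C

Let u = cos(3*z), so du = (-3*sin(3*z)) dz.
Rewriting, the integral becomes -4·∫ 1/u du = -4·log(u).
Substituting back, u = cos(3*z).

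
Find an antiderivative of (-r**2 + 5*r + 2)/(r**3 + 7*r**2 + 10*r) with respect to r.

log(r)/5 + 2*log(r + 2) - 16*log(r + 5)/5 + C

Factor the denominator: r*(r + 2)*(r + 5).
Partial-fraction decomposition: -16/(5*(r + 5)) + 2/(r + 2) + 1/(5*r).
Integrate each term: A/(r−a) contributes A·log|r−a|.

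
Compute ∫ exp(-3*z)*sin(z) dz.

Let I denote the integral. Integrate by parts with u = sin(z), dv = exp(-3*z) dz, so v = -exp(-3*z)/3: I = -exp(-3*z)*sin(z)/3 + (1/3)·∫ exp(-3*z)*cos(z) dz.
Apply parts again with u = cos(z), dv = exp(-3*z) dz: ∫ exp(-3*z)*cos(z) dz = -exp(-3*z)*cos(z)/3 − (1/3)·I. Substituting back brings back I: I = -exp(-3*z)*sin(z)/3 - exp(-3*z)*cos(z)/9 − (1/9)·I.
Solving for I: (1 + 1/9)·I equals the remaining terms, so I = (9/10)·(-exp(-3*z)*sin(z)/3 - exp(-3*z)*cos(z)/9).

-3*exp(-3*z)*sin(z)/10 - exp(-3*z)*cos(z)/10 + C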